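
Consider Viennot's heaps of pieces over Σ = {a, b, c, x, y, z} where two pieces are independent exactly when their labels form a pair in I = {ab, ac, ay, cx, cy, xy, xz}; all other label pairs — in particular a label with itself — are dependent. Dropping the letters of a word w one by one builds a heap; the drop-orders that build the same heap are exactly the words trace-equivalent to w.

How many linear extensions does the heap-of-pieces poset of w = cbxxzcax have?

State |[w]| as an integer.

12

#0=c has no predecessor
#1=b depends on [0:c]
#2=x depends on [1:b]
#3=x depends on [2:x]
#4=z depends on [1:b]
#5=c depends on [4:z]
#6=a depends on [3:x, 4:z]
#7=x depends on [6:a]
sources: [0:c]
N(rest) = Σ N(rest − s) over sources s of rest; N(one piece) = 1:
  size 1 → [5]=1  [7]=1
  size 2 → [5,7]=2  [6,7]=1
  size 3 → [3,6,7]=1  [5,6,7]=3
  size 4 → [2,3,6,7]=1  [3,5,6,7]=4  [4,5,6,7]=3
  size 5 → [2,3,5,6,7]=5  [3,4,5,6,7]=7
  size 6 → [2,3,4,5,6,7]=12
  first=0(c) contributes 12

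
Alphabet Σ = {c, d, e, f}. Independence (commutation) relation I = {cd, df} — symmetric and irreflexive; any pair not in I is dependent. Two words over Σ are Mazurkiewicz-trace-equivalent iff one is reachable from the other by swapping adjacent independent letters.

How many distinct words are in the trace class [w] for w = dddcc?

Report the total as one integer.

10

drop 0:d onto floor
drop 1:d onto {0:d}
drop 2:d onto {1:d}
drop 3:c onto floor
drop 4:c onto {3:c}
ground layer = {0:d, 3:c}
drop-orders for the pieces not yet dropped (sum over which currently-grounded one goes next):
  1 to go: {2} 1  {4} 1
  2 to go: {1,2} 1  {2,4} 2  {3,4} 1
  3 to go: {0,1,2} 1  {1,2,4} 3  {2,3,4} 3
  if 0:d drops first: 6 orders
  if 3:c drops first: 4 orders
heap linearizations: 10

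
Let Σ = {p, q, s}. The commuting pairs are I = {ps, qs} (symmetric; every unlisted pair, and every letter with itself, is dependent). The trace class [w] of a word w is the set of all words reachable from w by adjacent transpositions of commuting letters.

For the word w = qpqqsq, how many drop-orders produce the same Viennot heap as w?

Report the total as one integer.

drop 0:q onto floor
drop 1:p onto {0:q}
drop 2:q onto {1:p}
drop 3:q onto {2:q}
drop 4:s onto floor
drop 5:q onto {3:q}
ground layer = {0:q, 4:s}
drop-orders for the pieces not yet dropped (sum over which currently-grounded one goes next):
  1 to go: {4} 1  {5} 1
  2 to go: {3,5} 1  {4,5} 2
  3 to go: {2,3,5} 1  {3,4,5} 3
  4 to go: {1,2,3,5} 1  {2,3,4,5} 4
  if 0:q drops first: 5 orders
  if 4:s drops first: 1 orders
heap linearizations: 6

6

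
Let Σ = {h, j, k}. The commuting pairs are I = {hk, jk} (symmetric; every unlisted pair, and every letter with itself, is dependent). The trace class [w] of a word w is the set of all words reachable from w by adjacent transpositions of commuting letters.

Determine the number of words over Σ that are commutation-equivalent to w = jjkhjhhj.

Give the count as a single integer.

8

#0=j has no predecessor
#1=j depends on [0:j]
#2=k has no predecessor
#3=h depends on [1:j]
#4=j depends on [3:h]
#5=h depends on [4:j]
#6=h depends on [5:h]
#7=j depends on [6:h]
sources: [0:j, 2:k]
N(rest) = Σ N(rest − s) over sources s of rest; N(one piece) = 1:
  size 1 → [2]=1  [7]=1
  size 2 → [2,7]=2  [6,7]=1
  size 3 → [2,6,7]=3  [5,6,7]=1
  size 4 → [2,5,6,7]=4  [4,5,6,7]=1
  size 5 → [2,4,5,6,7]=5  [3,4,5,6,7]=1
  size 6 → [1,3,4,5,6,7]=1  [2,3,4,5,6,7]=6
  first=0(j) contributes 7
  first=2(k) contributes 1
|[w]| = 8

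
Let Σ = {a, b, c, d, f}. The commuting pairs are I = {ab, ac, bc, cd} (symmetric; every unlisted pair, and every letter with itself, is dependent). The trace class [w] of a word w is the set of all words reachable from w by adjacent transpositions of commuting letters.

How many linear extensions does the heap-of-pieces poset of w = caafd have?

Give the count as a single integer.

0(c) covers ∅
1(a) covers ∅
2(a) covers 1:a
3(f) covers 0:c, 2:a
4(d) covers 3:f
floor of heap: 0:c, 1:a
completions by unplaced set U, small U first (add the entries for U minus each lowest piece of U):
  |U|=1: {4}:1
  |U|=2: {3,4}:1
  |U|=3: {0,3,4}:1  {2,3,4}:1
  start at 0(c): 1
  start at 1(a): 2
sum over floor = 3

3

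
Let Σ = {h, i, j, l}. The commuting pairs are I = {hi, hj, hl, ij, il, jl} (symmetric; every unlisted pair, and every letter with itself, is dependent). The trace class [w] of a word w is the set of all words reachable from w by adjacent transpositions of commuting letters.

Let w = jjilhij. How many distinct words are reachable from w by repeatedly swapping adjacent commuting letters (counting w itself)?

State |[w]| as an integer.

0(j) covers ∅
1(j) covers 0:j
2(i) covers ∅
3(l) covers ∅
4(h) covers ∅
5(i) covers 2:i
6(j) covers 1:j
floor of heap: 0:j, 2:i, 3:l, 4:h
completions by unplaced set U, small U first (add the entries for U minus each lowest piece of U):
  |U|=1: {3}:1  {4}:1  {5}:1  {6}:1
  |U|=2: {1,6}:1  {2,5}:1  {3,4}:2  {3,5}:2  {3,6}:2  {4,5}:2  {4,6}:2  {5,6}:2
  |U|=3: {0,1,6}:1  {1,3,6}:3  {1,4,6}:3  {1,5,6}:3  {2,3,5}:3  {2,4,5}:3  {2,5,6}:3  {3,4,5}:6  {3,4,6}:6  {3,5,6}:6  {4,5,6}:6
  |U|=4: {0,1,3,6}:4  {0,1,4,6}:4  {0,1,5,6}:4  {1,2,5,6}:6  {1,3,4,6}:12  {1,3,5,6}:12  {1,4,5,6}:12  {2,3,4,5}:12  {2,3,5,6}:12  {2,4,5,6}:12  {3,4,5,6}:24
  |U|=5: {0,1,2,5,6}:10  {0,1,3,4,6}:20  {0,1,3,5,6}:20  {0,1,4,5,6}:20  {1,2,3,5,6}:30  {1,2,4,5,6}:30  {1,3,4,5,6}:60  {2,3,4,5,6}:60
  start at 0(j): 180
  start at 2(i): 120
  start at 3(l): 60
  start at 4(h): 60
sum over floor = 420

420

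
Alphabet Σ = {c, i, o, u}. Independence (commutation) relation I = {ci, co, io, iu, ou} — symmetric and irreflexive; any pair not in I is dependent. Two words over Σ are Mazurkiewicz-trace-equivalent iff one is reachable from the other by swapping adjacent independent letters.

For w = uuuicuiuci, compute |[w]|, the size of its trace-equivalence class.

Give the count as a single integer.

piece 0:u — minimal
piece 1:u rests on {0:u}
piece 2:u rests on {1:u}
piece 3:i — minimal
piece 4:c rests on {2:u}
piece 5:u rests on {4:c}
piece 6:i rests on {3:i}
piece 7:u rests on {5:u}
piece 8:c rests on {7:u}
piece 9:i rests on {6:i}
minimal pieces: {0:u, 3:i}
ways to finish when only these pieces remain (= sum over removing one remaining piece with nothing left below it):
  1 left: {8}→1  {9}→1
  2 left: {6,9}→1  {7,8}→1  {8,9}→2
  3 left: {3,6,9}→1  {5,7,8}→1  {6,8,9}→3  {7,8,9}→3
  4 left: {3,6,8,9}→4  {4,5,7,8}→1  {5,7,8,9}→4  {6,7,8,9}→6
  5 left: {2,4,5,7,8}→1  {3,6,7,8,9}→10  {4,5,7,8,9}→5  {5,6,7,8,9}→10
  6 left: {1,2,4,5,7,8}→1  {2,4,5,7,8,9}→6  {3,5,6,7,8,9}→20  {4,5,6,7,8,9}→15
  7 left: {0,1,2,4,5,7,8}→1  {1,2,4,5,7,8,9}→7  {2,4,5,6,7,8,9}→21  {3,4,5,6,7,8,9}→35
  8 left: {0,1,2,4,5,7,8,9}→8  {1,2,4,5,6,7,8,9}→28  {2,3,4,5,6,7,8,9}→56
  placing 0:u first → 84 extensions
  placing 3:i first → 36 extensions
total linear extensions = 120

120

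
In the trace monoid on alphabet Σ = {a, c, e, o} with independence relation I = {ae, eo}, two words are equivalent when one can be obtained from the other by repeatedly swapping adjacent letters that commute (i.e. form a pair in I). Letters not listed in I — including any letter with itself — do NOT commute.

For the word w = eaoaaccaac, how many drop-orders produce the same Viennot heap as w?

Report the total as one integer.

5

drop 0:e onto floor
drop 1:a onto floor
drop 2:o onto {1:a}
drop 3:a onto {2:o}
drop 4:a onto {3:a}
drop 5:c onto {0:e, 4:a}
drop 6:c onto {5:c}
drop 7:a onto {6:c}
drop 8:a onto {7:a}
drop 9:c onto {8:a}
ground layer = {0:e, 1:a}
drop-orders for the pieces not yet dropped (sum over which currently-grounded one goes next):
  1 to go: {9} 1
  2 to go: {8,9} 1
  3 to go: {7,8,9} 1
  4 to go: {6,7,8,9} 1
  5 to go: {5,6,7,8,9} 1
  6 to go: {0,5,6,7,8,9} 1  {4,5,6,7,8,9} 1
  7 to go: {0,4,5,6,7,8,9} 2  {3,4,5,6,7,8,9} 1
  8 to go: {0,3,4,5,6,7,8,9} 3  {2,3,4,5,6,7,8,9} 1
  if 0:e drops first: 1 orders
  if 1:a drops first: 4 orders
heap linearizations: 5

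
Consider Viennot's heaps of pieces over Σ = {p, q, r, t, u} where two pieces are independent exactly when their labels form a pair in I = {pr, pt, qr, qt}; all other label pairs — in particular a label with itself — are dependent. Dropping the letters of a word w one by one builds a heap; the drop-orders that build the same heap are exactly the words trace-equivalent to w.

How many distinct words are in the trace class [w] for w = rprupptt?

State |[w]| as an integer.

piece 0:r — minimal
piece 1:p — minimal
piece 2:r rests on {0:r}
piece 3:u rests on {1:p, 2:r}
piece 4:p rests on {3:u}
piece 5:p rests on {4:p}
piece 6:t rests on {3:u}
piece 7:t rests on {6:t}
minimal pieces: {0:r, 1:p}
ways to finish when only these pieces remain (= sum over removing one remaining piece with nothing left below it):
  1 left: {5}→1  {7}→1
  2 left: {4,5}→1  {5,7}→2  {6,7}→1
  3 left: {4,5,7}→3  {5,6,7}→3
  4 left: {4,5,6,7}→6
  5 left: {3,4,5,6,7}→6
  6 left: {1,3,4,5,6,7}→6  {2,3,4,5,6,7}→6
  placing 0:r first → 12 extensions
  placing 1:p first → 6 extensions
total linear extensions = 18

18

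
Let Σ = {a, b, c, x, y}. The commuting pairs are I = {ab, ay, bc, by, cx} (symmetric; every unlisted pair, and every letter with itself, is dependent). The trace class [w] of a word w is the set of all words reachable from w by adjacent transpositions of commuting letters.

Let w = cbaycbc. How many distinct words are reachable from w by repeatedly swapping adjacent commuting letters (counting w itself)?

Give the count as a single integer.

42

0(c) covers ∅
1(b) covers ∅
2(a) covers 0:c
3(y) covers 0:c
4(c) covers 2:a, 3:y
5(b) covers 1:b
6(c) covers 4:c
floor of heap: 0:c, 1:b
completions by unplaced set U, small U first (add the entries for U minus each lowest piece of U):
  |U|=1: {5}:1  {6}:1
  |U|=2: {1,5}:1  {4,6}:1  {5,6}:2
  |U|=3: {1,5,6}:3  {2,4,6}:1  {3,4,6}:1  {4,5,6}:3
  |U|=4: {1,4,5,6}:6  {2,3,4,6}:2  {2,4,5,6}:4  {3,4,5,6}:4
  |U|=5: {0,2,3,4,6}:2  {1,2,4,5,6}:10  {1,3,4,5,6}:10  {2,3,4,5,6}:10
  start at 0(c): 30
  start at 1(b): 12
sum over floor = 42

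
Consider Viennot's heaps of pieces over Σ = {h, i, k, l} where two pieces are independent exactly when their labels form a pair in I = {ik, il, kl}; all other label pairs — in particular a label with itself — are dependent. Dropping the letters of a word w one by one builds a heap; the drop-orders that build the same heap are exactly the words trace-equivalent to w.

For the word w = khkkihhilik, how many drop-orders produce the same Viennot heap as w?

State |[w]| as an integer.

0(k) covers ∅
1(h) covers 0:k
2(k) covers 1:h
3(k) covers 2:k
4(i) covers 1:h
5(h) covers 3:k, 4:i
6(h) covers 5:h
7(i) covers 6:h
8(l) covers 6:h
9(i) covers 7:i
10(k) covers 6:h
floor of heap: 0:k
completions by unplaced set U, small U first (add the entries for U minus each lowest piece of U):
  |U|=1: {8}:1  {9}:1  {10}:1
  |U|=2: {7,9}:1  {8,9}:2  {8,10}:2  {9,10}:2
  |U|=3: {7,8,9}:3  {7,9,10}:3  {8,9,10}:6
  |U|=4: {7,8,9,10}:12
  |U|=5: {6,7,8,9,10}:12
  |U|=6: {5,6,7,8,9,10}:12
  |U|=7: {3,5,6,7,8,9,10}:12  {4,5,6,7,8,9,10}:12
  |U|=8: {2,3,5,6,7,8,9,10}:12  {3,4,5,6,7,8,9,10}:24
  |U|=9: {2,3,4,5,6,7,8,9,10}:36
  start at 0(k): 36

36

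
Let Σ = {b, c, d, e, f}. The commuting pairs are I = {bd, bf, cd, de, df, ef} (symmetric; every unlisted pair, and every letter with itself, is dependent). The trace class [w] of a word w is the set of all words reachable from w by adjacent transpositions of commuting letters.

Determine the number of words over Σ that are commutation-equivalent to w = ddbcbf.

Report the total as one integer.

30

piece 0:d — minimal
piece 1:d rests on {0:d}
piece 2:b — minimal
piece 3:c rests on {2:b}
piece 4:b rests on {3:c}
piece 5:f rests on {3:c}
minimal pieces: {0:d, 2:b}
ways to finish when only these pieces remain (= sum over removing one remaining piece with nothing left below it):
  1 left: {1}→1  {4}→1  {5}→1
  2 left: {0,1}→1  {1,4}→2  {1,5}→2  {4,5}→2
  3 left: {0,1,4}→3  {0,1,5}→3  {1,4,5}→6  {3,4,5}→2
  4 left: {0,1,4,5}→12  {1,3,4,5}→8  {2,3,4,5}→2
  placing 0:d first → 10 extensions
  placing 2:b first → 20 extensions
total linear extensions = 30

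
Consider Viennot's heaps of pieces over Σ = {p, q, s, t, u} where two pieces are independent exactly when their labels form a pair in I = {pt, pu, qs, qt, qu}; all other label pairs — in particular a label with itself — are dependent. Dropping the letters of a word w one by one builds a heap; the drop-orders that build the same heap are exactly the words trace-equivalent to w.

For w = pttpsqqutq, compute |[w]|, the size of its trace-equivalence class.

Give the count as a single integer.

#0=p has no predecessor
#1=t has no predecessor
#2=t depends on [1:t]
#3=p depends on [0:p]
#4=s depends on [2:t, 3:p]
#5=q depends on [3:p]
#6=q depends on [5:q]
#7=u depends on [4:s]
#8=t depends on [7:u]
#9=q depends on [6:q]
sources: [0:p, 1:t]
N(rest) = Σ N(rest − s) over sources s of rest; N(one piece) = 1:
  size 1 → [8]=1  [9]=1
  size 2 → [6,9]=1  [7,8]=1  [8,9]=2
  size 3 → [4,7,8]=1  [5,6,9]=1  [6,8,9]=3  [7,8,9]=3
  size 4 → [2,4,7,8]=1  [4,7,8,9]=4  [5,6,8,9]=4  [6,7,8,9]=6
  size 5 → [1,2,4,7,8]=1  [2,4,7,8,9]=5  [4,6,7,8,9]=10  [5,6,7,8,9]=10
  size 6 → [1,2,4,7,8,9]=6  [2,4,6,7,8,9]=15  [4,5,6,7,8,9]=20
  size 7 → [1,2,4,6,7,8,9]=21  [2,4,5,6,7,8,9]=35  [3,4,5,6,7,8,9]=20
  size 8 → [0,3,4,5,6,7,8,9]=20  [1,2,4,5,6,7,8,9]=56  [2,3,4,5,6,7,8,9]=55
  first=0(p) contributes 111
  first=1(t) contributes 75
|[w]| = 186

186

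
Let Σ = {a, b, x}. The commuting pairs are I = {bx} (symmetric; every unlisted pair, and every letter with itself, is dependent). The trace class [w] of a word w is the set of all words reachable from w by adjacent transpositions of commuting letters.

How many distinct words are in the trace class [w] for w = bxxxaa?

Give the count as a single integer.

4

0(b) covers ∅
1(x) covers ∅
2(x) covers 1:x
3(x) covers 2:x
4(a) covers 0:b, 3:x
5(a) covers 4:a
floor of heap: 0:b, 1:x
completions by unplaced set U, small U first (add the entries for U minus each lowest piece of U):
  |U|=1: {5}:1
  |U|=2: {4,5}:1
  |U|=3: {0,4,5}:1  {3,4,5}:1
  |U|=4: {0,3,4,5}:2  {2,3,4,5}:1
  start at 0(b): 1
  start at 1(x): 3
sum over floor = 4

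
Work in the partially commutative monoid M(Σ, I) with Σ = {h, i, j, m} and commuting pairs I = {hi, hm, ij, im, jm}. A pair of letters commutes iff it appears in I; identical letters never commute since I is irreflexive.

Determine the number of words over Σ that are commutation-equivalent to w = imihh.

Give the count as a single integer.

piece 0:i — minimal
piece 1:m — minimal
piece 2:i rests on {0:i}
piece 3:h — minimal
piece 4:h rests on {3:h}
minimal pieces: {0:i, 1:m, 3:h}
ways to finish when only these pieces remain (= sum over removing one remaining piece with nothing left below it):
  1 left: {1}→1  {2}→1  {4}→1
  2 left: {0,2}→1  {1,2}→2  {1,4}→2  {2,4}→2  {3,4}→1
  3 left: {0,1,2}→3  {0,2,4}→3  {1,2,4}→6  {1,3,4}→3  {2,3,4}→3
  placing 0:i first → 12 extensions
  placing 1:m first → 6 extensions
  placing 3:h first → 12 extensions
total linear extensions = 30

30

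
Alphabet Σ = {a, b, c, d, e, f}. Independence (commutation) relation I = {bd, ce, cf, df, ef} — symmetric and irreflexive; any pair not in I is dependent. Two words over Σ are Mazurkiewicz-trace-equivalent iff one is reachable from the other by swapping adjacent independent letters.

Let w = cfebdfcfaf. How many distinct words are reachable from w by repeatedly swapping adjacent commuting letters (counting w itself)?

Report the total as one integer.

drop 0:c onto floor
drop 1:f onto floor
drop 2:e onto floor
drop 3:b onto {0:c, 1:f, 2:e}
drop 4:d onto {0:c, 2:e}
drop 5:f onto {3:b}
drop 6:c onto {3:b, 4:d}
drop 7:f onto {5:f}
drop 8:a onto {6:c, 7:f}
drop 9:f onto {8:a}
ground layer = {0:c, 1:f, 2:e}
drop-orders for the pieces not yet dropped (sum over which currently-grounded one goes next):
  1 to go: {9} 1
  2 to go: {8,9} 1
  3 to go: {6,8,9} 1  {7,8,9} 1
  4 to go: {4,6,8,9} 1  {5,7,8,9} 1  {6,7,8,9} 2
  5 to go: {4,6,7,8,9} 3  {5,6,7,8,9} 3
  6 to go: {3,5,6,7,8,9} 3  {4,5,6,7,8,9} 6
  7 to go: {1,3,5,6,7,8,9} 3  {3,4,5,6,7,8,9} 9
  8 to go: {0,3,4,5,6,7,8,9} 9  {1,3,4,5,6,7,8,9} 12  {2,3,4,5,6,7,8,9} 9
  if 0:c drops first: 21 orders
  if 1:f drops first: 18 orders
  if 2:e drops first: 21 orders
heap linearizations: 60

60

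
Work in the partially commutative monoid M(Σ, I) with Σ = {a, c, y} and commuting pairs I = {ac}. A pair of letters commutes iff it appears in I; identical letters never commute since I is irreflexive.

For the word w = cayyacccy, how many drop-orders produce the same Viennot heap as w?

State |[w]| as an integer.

8

drop 0:c onto floor
drop 1:a onto floor
drop 2:y onto {0:c, 1:a}
drop 3:y onto {2:y}
drop 4:a onto {3:y}
drop 5:c onto {3:y}
drop 6:c onto {5:c}
drop 7:c onto {6:c}
drop 8:y onto {4:a, 7:c}
ground layer = {0:c, 1:a}
drop-orders for the pieces not yet dropped (sum over which currently-grounded one goes next):
  1 to go: {8} 1
  2 to go: {4,8} 1  {7,8} 1
  3 to go: {4,7,8} 2  {6,7,8} 1
  4 to go: {4,6,7,8} 3  {5,6,7,8} 1
  5 to go: {4,5,6,7,8} 4
  6 to go: {3,4,5,6,7,8} 4
  7 to go: {2,3,4,5,6,7,8} 4
  if 0:c drops first: 4 orders
  if 1:a drops first: 4 orders
heap linearizations: 8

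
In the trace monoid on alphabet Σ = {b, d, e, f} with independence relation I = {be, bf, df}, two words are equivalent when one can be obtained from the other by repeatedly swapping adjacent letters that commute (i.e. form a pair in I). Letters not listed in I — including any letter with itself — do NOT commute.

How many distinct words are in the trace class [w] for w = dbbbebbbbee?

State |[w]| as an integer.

120

piece 0:d — minimal
piece 1:b rests on {0:d}
piece 2:b rests on {1:b}
piece 3:b rests on {2:b}
piece 4:e rests on {0:d}
piece 5:b rests on {3:b}
piece 6:b rests on {5:b}
piece 7:b rests on {6:b}
piece 8:b rests on {7:b}
piece 9:e rests on {4:e}
piece 10:e rests on {9:e}
minimal pieces: {0:d}
ways to finish when only these pieces remain (= sum over removing one remaining piece with nothing left below it):
  1 left: {8}→1  {10}→1
  2 left: {7,8}→1  {8,10}→2  {9,10}→1
  3 left: {4,9,10}→1  {6,7,8}→1  {7,8,10}→3  {8,9,10}→3
  4 left: {4,8,9,10}→4  {5,6,7,8}→1  {6,7,8,10}→4  {7,8,9,10}→6
  5 left: {3,5,6,7,8}→1  {4,7,8,9,10}→10  {5,6,7,8,10}→5  {6,7,8,9,10}→10
  6 left: {2,3,5,6,7,8}→1  {3,5,6,7,8,10}→6  {4,6,7,8,9,10}→20  {5,6,7,8,9,10}→15
  7 left: {1,2,3,5,6,7,8}→1  {2,3,5,6,7,8,10}→7  {3,5,6,7,8,9,10}→21  {4,5,6,7,8,9,10}→35
  8 left: {1,2,3,5,6,7,8,10}→8  {2,3,5,6,7,8,9,10}→28  {3,4,5,6,7,8,9,10}→56
  9 left: {1,2,3,5,6,7,8,9,10}→36  {2,3,4,5,6,7,8,9,10}→84
  placing 0:d first → 120 extensions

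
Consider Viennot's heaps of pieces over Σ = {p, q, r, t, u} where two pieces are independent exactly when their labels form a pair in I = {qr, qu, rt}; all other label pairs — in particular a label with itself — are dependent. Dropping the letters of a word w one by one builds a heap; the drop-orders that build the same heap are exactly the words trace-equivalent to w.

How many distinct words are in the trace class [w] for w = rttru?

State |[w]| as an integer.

#0=r has no predecessor
#1=t has no predecessor
#2=t depends on [1:t]
#3=r depends on [0:r]
#4=u depends on [2:t, 3:r]
sources: [0:r, 1:t]
N(rest) = Σ N(rest − s) over sources s of rest; N(one piece) = 1:
  size 1 → [4]=1
  size 2 → [2,4]=1  [3,4]=1
  size 3 → [0,3,4]=1  [1,2,4]=1  [2,3,4]=2
  first=0(r) contributes 3
  first=1(t) contributes 3
|[w]| = 6

6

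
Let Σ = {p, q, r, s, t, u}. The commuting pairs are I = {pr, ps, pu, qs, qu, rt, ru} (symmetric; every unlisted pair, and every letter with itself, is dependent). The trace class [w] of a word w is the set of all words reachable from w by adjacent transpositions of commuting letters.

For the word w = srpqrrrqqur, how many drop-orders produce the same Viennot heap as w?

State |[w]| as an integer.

0(s) covers ∅
1(r) covers 0:s
2(p) covers ∅
3(q) covers 1:r, 2:p
4(r) covers 3:q
5(r) covers 4:r
6(r) covers 5:r
7(q) covers 6:r
8(q) covers 7:q
9(u) covers 0:s
10(r) covers 8:q
floor of heap: 0:s, 2:p
completions by unplaced set U, small U first (add the entries for U minus each lowest piece of U):
  |U|=1: {9}:1  {10}:1
  |U|=2: {8,10}:1  {9,10}:2
  |U|=3: {7,8,10}:1  {8,9,10}:3
  |U|=4: {6,7,8,10}:1  {7,8,9,10}:4
  |U|=5: {5,6,7,8,10}:1  {6,7,8,9,10}:5
  |U|=6: {4,5,6,7,8,10}:1  {5,6,7,8,9,10}:6
  |U|=7: {3,4,5,6,7,8,10}:1  {4,5,6,7,8,9,10}:7
  |U|=8: {1,3,4,5,6,7,8,10}:1  {2,3,4,5,6,7,8,10}:1  {3,4,5,6,7,8,9,10}:8
  |U|=9: {1,2,3,4,5,6,7,8,10}:2  {1,3,4,5,6,7,8,9,10}:9  {2,3,4,5,6,7,8,9,10}:9
  start at 0(s): 20
  start at 2(p): 9
sum over floor = 29

29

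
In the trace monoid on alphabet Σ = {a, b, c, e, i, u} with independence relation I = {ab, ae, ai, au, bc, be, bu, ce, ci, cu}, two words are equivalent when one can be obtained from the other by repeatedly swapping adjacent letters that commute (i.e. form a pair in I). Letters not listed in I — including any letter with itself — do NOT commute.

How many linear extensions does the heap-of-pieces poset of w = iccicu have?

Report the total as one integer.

20

#0=i has no predecessor
#1=c has no predecessor
#2=c depends on [1:c]
#3=i depends on [0:i]
#4=c depends on [2:c]
#5=u depends on [3:i]
sources: [0:i, 1:c]
N(rest) = Σ N(rest − s) over sources s of rest; N(one piece) = 1:
  size 1 → [4]=1  [5]=1
  size 2 → [2,4]=1  [3,5]=1  [4,5]=2
  size 3 → [0,3,5]=1  [1,2,4]=1  [2,4,5]=3  [3,4,5]=3
  size 4 → [0,3,4,5]=4  [1,2,4,5]=4  [2,3,4,5]=6
  first=0(i) contributes 10
  first=1(c) contributes 10
|[w]| = 20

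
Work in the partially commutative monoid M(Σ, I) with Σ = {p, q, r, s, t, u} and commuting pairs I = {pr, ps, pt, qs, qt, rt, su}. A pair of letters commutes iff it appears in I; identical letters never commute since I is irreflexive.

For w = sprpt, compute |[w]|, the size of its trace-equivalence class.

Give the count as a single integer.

#0=s has no predecessor
#1=p has no predecessor
#2=r depends on [0:s]
#3=p depends on [1:p]
#4=t depends on [0:s]
sources: [0:s, 1:p]
N(rest) = Σ N(rest − s) over sources s of rest; N(one piece) = 1:
  size 1 → [2]=1  [3]=1  [4]=1
  size 2 → [1,3]=1  [2,3]=2  [2,4]=2  [3,4]=2
  size 3 → [0,2,4]=2  [1,2,3]=3  [1,3,4]=3  [2,3,4]=6
  first=0(s) contributes 12
  first=1(p) contributes 8
|[w]| = 20

20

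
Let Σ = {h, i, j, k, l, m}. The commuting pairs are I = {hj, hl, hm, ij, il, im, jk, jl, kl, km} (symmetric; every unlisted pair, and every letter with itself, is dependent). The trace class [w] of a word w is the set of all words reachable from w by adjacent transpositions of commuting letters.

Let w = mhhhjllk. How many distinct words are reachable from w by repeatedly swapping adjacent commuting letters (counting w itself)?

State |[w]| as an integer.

210

#0=m has no predecessor
#1=h has no predecessor
#2=h depends on [1:h]
#3=h depends on [2:h]
#4=j depends on [0:m]
#5=l depends on [0:m]
#6=l depends on [5:l]
#7=k depends on [3:h]
sources: [0:m, 1:h]
N(rest) = Σ N(rest − s) over sources s of rest; N(one piece) = 1:
  size 1 → [4]=1  [6]=1  [7]=1
  size 2 → [3,7]=1  [4,6]=2  [4,7]=2  [5,6]=1  [6,7]=2
  size 3 → [2,3,7]=1  [3,4,7]=3  [3,6,7]=3  [4,5,6]=3  [4,6,7]=6  [5,6,7]=3
  size 4 → [0,4,5,6]=3  [1,2,3,7]=1  [2,3,4,7]=4  [2,3,6,7]=4  [3,4,6,7]=12  [3,5,6,7]=6  [4,5,6,7]=12
  size 5 → [0,4,5,6,7]=15  [1,2,3,4,7]=5  [1,2,3,6,7]=5  [2,3,4,6,7]=20  [2,3,5,6,7]=10  [3,4,5,6,7]=30
  size 6 → [0,3,4,5,6,7]=45  [1,2,3,4,6,7]=30  [1,2,3,5,6,7]=15  [2,3,4,5,6,7]=60
  first=0(m) contributes 105
  first=1(h) contributes 105
|[w]| = 210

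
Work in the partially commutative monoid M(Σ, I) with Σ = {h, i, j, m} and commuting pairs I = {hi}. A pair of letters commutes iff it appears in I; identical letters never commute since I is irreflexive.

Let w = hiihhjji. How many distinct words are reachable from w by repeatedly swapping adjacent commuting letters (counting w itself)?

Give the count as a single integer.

#0=h has no predecessor
#1=i has no predecessor
#2=i depends on [1:i]
#3=h depends on [0:h]
#4=h depends on [3:h]
#5=j depends on [2:i, 4:h]
#6=j depends on [5:j]
#7=i depends on [6:j]
sources: [0:h, 1:i]
N(rest) = Σ N(rest − s) over sources s of rest; N(one piece) = 1:
  size 1 → [7]=1
  size 2 → [6,7]=1
  size 3 → [5,6,7]=1
  size 4 → [2,5,6,7]=1  [4,5,6,7]=1
  size 5 → [1,2,5,6,7]=1  [2,4,5,6,7]=2  [3,4,5,6,7]=1
  size 6 → [0,3,4,5,6,7]=1  [1,2,4,5,6,7]=3  [2,3,4,5,6,7]=3
  first=0(h) contributes 6
  first=1(i) contributes 4
|[w]| = 10

10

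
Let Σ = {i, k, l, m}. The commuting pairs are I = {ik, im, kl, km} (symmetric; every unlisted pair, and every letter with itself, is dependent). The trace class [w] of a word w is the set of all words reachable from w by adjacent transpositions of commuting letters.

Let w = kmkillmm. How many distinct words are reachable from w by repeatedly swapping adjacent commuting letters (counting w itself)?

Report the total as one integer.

56

0(k) covers ∅
1(m) covers ∅
2(k) covers 0:k
3(i) covers ∅
4(l) covers 1:m, 3:i
5(l) covers 4:l
6(m) covers 5:l
7(m) covers 6:m
floor of heap: 0:k, 1:m, 3:i
completions by unplaced set U, small U first (add the entries for U minus each lowest piece of U):
  |U|=1: {2}:1  {7}:1
  |U|=2: {0,2}:1  {2,7}:2  {6,7}:1
  |U|=3: {0,2,7}:3  {2,6,7}:3  {5,6,7}:1
  |U|=4: {0,2,6,7}:6  {2,5,6,7}:4  {4,5,6,7}:1
  |U|=5: {0,2,5,6,7}:10  {1,4,5,6,7}:1  {2,4,5,6,7}:5  {3,4,5,6,7}:1
  |U|=6: {0,2,4,5,6,7}:15  {1,2,4,5,6,7}:6  {1,3,4,5,6,7}:2  {2,3,4,5,6,7}:6
  start at 0(k): 14
  start at 1(m): 21
  start at 3(i): 21
sum over floor = 56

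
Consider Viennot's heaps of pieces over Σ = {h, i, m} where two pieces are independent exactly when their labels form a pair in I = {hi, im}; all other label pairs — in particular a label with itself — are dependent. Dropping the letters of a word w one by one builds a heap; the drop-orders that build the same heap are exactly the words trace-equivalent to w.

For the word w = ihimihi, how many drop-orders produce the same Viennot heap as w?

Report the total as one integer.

#0=i has no predecessor
#1=h has no predecessor
#2=i depends on [0:i]
#3=m depends on [1:h]
#4=i depends on [2:i]
#5=h depends on [3:m]
#6=i depends on [4:i]
sources: [0:i, 1:h]
N(rest) = Σ N(rest − s) over sources s of rest; N(one piece) = 1:
  size 1 → [5]=1  [6]=1
  size 2 → [3,5]=1  [4,6]=1  [5,6]=2
  size 3 → [1,3,5]=1  [2,4,6]=1  [3,5,6]=3  [4,5,6]=3
  size 4 → [0,2,4,6]=1  [1,3,5,6]=4  [2,4,5,6]=4  [3,4,5,6]=6
  size 5 → [0,2,4,5,6]=5  [1,3,4,5,6]=10  [2,3,4,5,6]=10
  first=0(i) contributes 20
  first=1(h) contributes 15
|[w]| = 35

35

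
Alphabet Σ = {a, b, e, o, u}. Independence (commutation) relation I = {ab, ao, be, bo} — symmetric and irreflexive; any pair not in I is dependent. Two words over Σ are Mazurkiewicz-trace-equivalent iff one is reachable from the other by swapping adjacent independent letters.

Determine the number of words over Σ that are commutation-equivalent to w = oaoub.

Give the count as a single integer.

piece 0:o — minimal
piece 1:a — minimal
piece 2:o rests on {0:o}
piece 3:u rests on {1:a, 2:o}
piece 4:b rests on {3:u}
minimal pieces: {0:o, 1:a}
ways to finish when only these pieces remain (= sum over removing one remaining piece with nothing left below it):
  1 left: {4}→1
  2 left: {3,4}→1
  3 left: {1,3,4}→1  {2,3,4}→1
  placing 0:o first → 2 extensions
  placing 1:a first → 1 extensions
total linear extensions = 3

3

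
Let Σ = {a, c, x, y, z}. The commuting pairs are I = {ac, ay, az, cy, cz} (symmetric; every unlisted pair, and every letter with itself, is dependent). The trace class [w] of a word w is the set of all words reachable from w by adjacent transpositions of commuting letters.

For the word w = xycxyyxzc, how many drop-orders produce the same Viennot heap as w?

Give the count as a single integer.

4

piece 0:x — minimal
piece 1:y rests on {0:x}
piece 2:c rests on {0:x}
piece 3:x rests on {1:y, 2:c}
piece 4:y rests on {3:x}
piece 5:y rests on {4:y}
piece 6:x rests on {5:y}
piece 7:z rests on {6:x}
piece 8:c rests on {6:x}
minimal pieces: {0:x}
ways to finish when only these pieces remain (= sum over removing one remaining piece with nothing left below it):
  1 left: {7}→1  {8}→1
  2 left: {7,8}→2
  3 left: {6,7,8}→2
  4 left: {5,6,7,8}→2
  5 left: {4,5,6,7,8}→2
  6 left: {3,4,5,6,7,8}→2
  7 left: {1,3,4,5,6,7,8}→2  {2,3,4,5,6,7,8}→2
  placing 0:x first → 4 extensions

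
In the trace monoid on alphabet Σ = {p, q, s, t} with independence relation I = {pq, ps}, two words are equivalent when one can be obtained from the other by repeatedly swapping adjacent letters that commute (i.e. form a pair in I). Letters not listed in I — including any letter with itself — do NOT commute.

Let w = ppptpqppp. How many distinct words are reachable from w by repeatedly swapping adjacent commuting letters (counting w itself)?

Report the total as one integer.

#0=p has no predecessor
#1=p depends on [0:p]
#2=p depends on [1:p]
#3=t depends on [2:p]
#4=p depends on [3:t]
#5=q depends on [3:t]
#6=p depends on [4:p]
#7=p depends on [6:p]
#8=p depends on [7:p]
sources: [0:p]
N(rest) = Σ N(rest − s) over sources s of rest; N(one piece) = 1:
  size 1 → [5]=1  [8]=1
  size 2 → [5,8]=2  [7,8]=1
  size 3 → [5,7,8]=3  [6,7,8]=1
  size 4 → [4,6,7,8]=1  [5,6,7,8]=4
  size 5 → [4,5,6,7,8]=5
  size 6 → [3,4,5,6,7,8]=5
  size 7 → [2,3,4,5,6,7,8]=5
  first=0(p) contributes 5

5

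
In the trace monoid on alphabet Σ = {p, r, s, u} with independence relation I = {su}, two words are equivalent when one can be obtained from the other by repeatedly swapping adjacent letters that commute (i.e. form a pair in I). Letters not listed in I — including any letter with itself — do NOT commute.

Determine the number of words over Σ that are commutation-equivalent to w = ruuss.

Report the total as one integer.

6

0(r) covers ∅
1(u) covers 0:r
2(u) covers 1:u
3(s) covers 0:r
4(s) covers 3:s
floor of heap: 0:r
completions by unplaced set U, small U first (add the entries for U minus each lowest piece of U):
  |U|=1: {2}:1  {4}:1
  |U|=2: {1,2}:1  {2,4}:2  {3,4}:1
  |U|=3: {1,2,4}:3  {2,3,4}:3
  start at 0(r): 6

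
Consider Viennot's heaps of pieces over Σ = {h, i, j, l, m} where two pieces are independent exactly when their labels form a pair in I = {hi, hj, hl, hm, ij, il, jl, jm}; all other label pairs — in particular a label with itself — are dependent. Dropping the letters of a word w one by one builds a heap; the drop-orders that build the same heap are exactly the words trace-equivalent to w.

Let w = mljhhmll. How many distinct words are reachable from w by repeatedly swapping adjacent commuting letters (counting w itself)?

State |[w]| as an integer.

0(m) covers ∅
1(l) covers 0:m
2(j) covers ∅
3(h) covers ∅
4(h) covers 3:h
5(m) covers 1:l
6(l) covers 5:m
7(l) covers 6:l
floor of heap: 0:m, 2:j, 3:h
completions by unplaced set U, small U first (add the entries for U minus each lowest piece of U):
  |U|=1: {2}:1  {4}:1  {7}:1
  |U|=2: {2,4}:2  {2,7}:2  {3,4}:1  {4,7}:2  {6,7}:1
  |U|=3: {2,3,4}:3  {2,4,7}:6  {2,6,7}:3  {3,4,7}:3  {4,6,7}:3  {5,6,7}:1
  |U|=4: {1,5,6,7}:1  {2,3,4,7}:12  {2,4,6,7}:12  {2,5,6,7}:4  {3,4,6,7}:6  {4,5,6,7}:4
  |U|=5: {0,1,5,6,7}:1  {1,2,5,6,7}:5  {1,4,5,6,7}:5  {2,3,4,6,7}:30  {2,4,5,6,7}:20  {3,4,5,6,7}:10
  |U|=6: {0,1,2,5,6,7}:6  {0,1,4,5,6,7}:6  {1,2,4,5,6,7}:30  {1,3,4,5,6,7}:15  {2,3,4,5,6,7}:60
  start at 0(m): 105
  start at 2(j): 21
  start at 3(h): 42
sum over floor = 168

168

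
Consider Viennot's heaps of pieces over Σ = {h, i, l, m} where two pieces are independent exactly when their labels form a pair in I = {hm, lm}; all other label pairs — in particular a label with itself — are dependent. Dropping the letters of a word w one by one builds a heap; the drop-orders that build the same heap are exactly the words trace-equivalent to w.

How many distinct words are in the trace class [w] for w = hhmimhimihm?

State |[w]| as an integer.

0(h) covers ∅
1(h) covers 0:h
2(m) covers ∅
3(i) covers 1:h, 2:m
4(m) covers 3:i
5(h) covers 3:i
6(i) covers 4:m, 5:h
7(m) covers 6:i
8(i) covers 7:m
9(h) covers 8:i
10(m) covers 8:i
floor of heap: 0:h, 2:m
completions by unplaced set U, small U first (add the entries for U minus each lowest piece of U):
  |U|=1: {9}:1  {10}:1
  |U|=2: {9,10}:2
  |U|=3: {8,9,10}:2
  |U|=4: {7,8,9,10}:2
  |U|=5: {6,7,8,9,10}:2
  |U|=6: {4,6,7,8,9,10}:2  {5,6,7,8,9,10}:2
  |U|=7: {4,5,6,7,8,9,10}:4
  |U|=8: {3,4,5,6,7,8,9,10}:4
  |U|=9: {1,3,4,5,6,7,8,9,10}:4  {2,3,4,5,6,7,8,9,10}:4
  start at 0(h): 8
  start at 2(m): 4
sum over floor = 12

12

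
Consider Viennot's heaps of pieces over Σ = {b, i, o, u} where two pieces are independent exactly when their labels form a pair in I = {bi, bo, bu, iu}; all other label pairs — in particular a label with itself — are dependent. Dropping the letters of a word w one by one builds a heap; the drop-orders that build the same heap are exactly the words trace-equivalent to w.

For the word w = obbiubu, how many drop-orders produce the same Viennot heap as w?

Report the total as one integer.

105

drop 0:o onto floor
drop 1:b onto floor
drop 2:b onto {1:b}
drop 3:i onto {0:o}
drop 4:u onto {0:o}
drop 5:b onto {2:b}
drop 6:u onto {4:u}
ground layer = {0:o, 1:b}
drop-orders for the pieces not yet dropped (sum over which currently-grounded one goes next):
  1 to go: {3} 1  {5} 1  {6} 1
  2 to go: {2,5} 1  {3,5} 2  {3,6} 2  {4,6} 1  {5,6} 2
  3 to go: {1,2,5} 1  {2,3,5} 3  {2,5,6} 3  {3,4,6} 3  {3,5,6} 6  {4,5,6} 3
  4 to go: {0,3,4,6} 3  {1,2,3,5} 4  {1,2,5,6} 4  {2,3,5,6} 12  {2,4,5,6} 6  {3,4,5,6} 12
  5 to go: {0,3,4,5,6} 15  {1,2,3,5,6} 20  {1,2,4,5,6} 10  {2,3,4,5,6} 30
  if 0:o drops first: 60 orders
  if 1:b drops first: 45 orders
heap linearizations: 105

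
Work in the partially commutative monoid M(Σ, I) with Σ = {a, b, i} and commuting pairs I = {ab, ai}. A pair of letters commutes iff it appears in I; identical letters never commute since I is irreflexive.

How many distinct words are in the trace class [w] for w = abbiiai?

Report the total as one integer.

21

piece 0:a — minimal
piece 1:b — minimal
piece 2:b rests on {1:b}
piece 3:i rests on {2:b}
piece 4:i rests on {3:i}
piece 5:a rests on {0:a}
piece 6:i rests on {4:i}
minimal pieces: {0:a, 1:b}
ways to finish when only these pieces remain (= sum over removing one remaining piece with nothing left below it):
  1 left: {5}→1  {6}→1
  2 left: {0,5}→1  {4,6}→1  {5,6}→2
  3 left: {0,5,6}→3  {3,4,6}→1  {4,5,6}→3
  4 left: {0,4,5,6}→6  {2,3,4,6}→1  {3,4,5,6}→4
  5 left: {0,3,4,5,6}→10  {1,2,3,4,6}→1  {2,3,4,5,6}→5
  placing 0:a first → 6 extensions
  placing 1:b first → 15 extensions
total linear extensions = 21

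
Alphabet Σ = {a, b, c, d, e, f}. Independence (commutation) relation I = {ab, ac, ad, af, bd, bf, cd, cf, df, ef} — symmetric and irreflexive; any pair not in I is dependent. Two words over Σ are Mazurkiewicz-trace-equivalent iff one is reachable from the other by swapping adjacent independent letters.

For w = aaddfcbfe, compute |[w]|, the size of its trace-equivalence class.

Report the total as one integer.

3240

piece 0:a — minimal
piece 1:a rests on {0:a}
piece 2:d — minimal
piece 3:d rests on {2:d}
piece 4:f — minimal
piece 5:c — minimal
piece 6:b rests on {5:c}
piece 7:f rests on {4:f}
piece 8:e rests on {1:a, 3:d, 6:b}
minimal pieces: {0:a, 2:d, 4:f, 5:c}
ways to finish when only these pieces remain (= sum over removing one remaining piece with nothing left below it):
  1 left: {7}→1  {8}→1
  2 left: {1,8}→1  {3,8}→1  {4,7}→1  {6,8}→1  {7,8}→2
  3 left: {0,1,8}→1  {1,3,8}→2  {1,6,8}→2  {1,7,8}→3  {2,3,8}→1  {3,6,8}→2  {3,7,8}→3  {4,7,8}→3  {5,6,8}→1  {6,7,8}→3
  4 left: {0,1,3,8}→3  {0,1,6,8}→3  {0,1,7,8}→4  {1,2,3,8}→3  {1,3,6,8}→6  {1,3,7,8}→8  {1,4,7,8}→6  {1,5,6,8}→3  {1,6,7,8}→8  {2,3,6,8}→3  {2,3,7,8}→4  {3,4,7,8}→6  {3,5,6,8}→3  {3,6,7,8}→8  {4,6,7,8}→6  {5,6,7,8}→4
  5 left: {0,1,2,3,8}→6  {0,1,3,6,8}→12  {0,1,3,7,8}→15  {0,1,4,7,8}→10  {0,1,5,6,8}→6  {0,1,6,7,8}→15  {1,2,3,6,8}→12  {1,2,3,7,8}→15  {1,3,4,7,8}→20  {1,3,5,6,8}→12  {1,3,6,7,8}→30  {1,4,6,7,8}→20  {1,5,6,7,8}→15  {2,3,4,7,8}→10  {2,3,5,6,8}→6  {2,3,6,7,8}→15  {3,4,6,7,8}→20  {3,5,6,7,8}→15  {4,5,6,7,8}→10
  6 left: {0,1,2,3,6,8}→30  {0,1,2,3,7,8}→36  {0,1,3,4,7,8}→45  {0,1,3,5,6,8}→30  {0,1,3,6,7,8}→72  {0,1,4,6,7,8}→45  {0,1,5,6,7,8}→36  {1,2,3,4,7,8}→45  {1,2,3,5,6,8}→30  {1,2,3,6,7,8}→72  {1,3,4,6,7,8}→90  {1,3,5,6,7,8}→72  {1,4,5,6,7,8}→45  {2,3,4,6,7,8}→45  {2,3,5,6,7,8}→36  {3,4,5,6,7,8}→45
  7 left: {0,1,2,3,4,7,8}→126  {0,1,2,3,5,6,8}→90  {0,1,2,3,6,7,8}→210  {0,1,3,4,6,7,8}→252  {0,1,3,5,6,7,8}→210  {0,1,4,5,6,7,8}→126  {1,2,3,4,6,7,8}→252  {1,2,3,5,6,7,8}→210  {1,3,4,5,6,7,8}→252  {2,3,4,5,6,7,8}→126
  placing 0:a first → 840 extensions
  placing 2:d first → 840 extensions
  placing 4:f first → 720 extensions
  placing 5:c first → 840 extensions
total linear extensions = 3240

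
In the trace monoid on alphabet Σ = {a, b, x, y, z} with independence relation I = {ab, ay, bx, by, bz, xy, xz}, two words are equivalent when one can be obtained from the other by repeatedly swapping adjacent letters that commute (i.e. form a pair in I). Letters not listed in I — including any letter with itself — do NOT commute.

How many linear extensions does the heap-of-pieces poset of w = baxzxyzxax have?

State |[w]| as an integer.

200

piece 0:b — minimal
piece 1:a — minimal
piece 2:x rests on {1:a}
piece 3:z rests on {1:a}
piece 4:x rests on {2:x}
piece 5:y rests on {3:z}
piece 6:z rests on {5:y}
piece 7:x rests on {4:x}
piece 8:a rests on {6:z, 7:x}
piece 9:x rests on {8:a}
minimal pieces: {0:b, 1:a}
ways to finish when only these pieces remain (= sum over removing one remaining piece with nothing left below it):
  1 left: {0}→1  {9}→1
  2 left: {0,9}→2  {8,9}→1
  3 left: {0,8,9}→3  {6,8,9}→1  {7,8,9}→1
  4 left: {0,6,8,9}→4  {0,7,8,9}→4  {4,7,8,9}→1  {5,6,8,9}→1  {6,7,8,9}→2
  5 left: {0,4,7,8,9}→5  {0,5,6,8,9}→5  {0,6,7,8,9}→10  {2,4,7,8,9}→1  {3,5,6,8,9}→1  {4,6,7,8,9}→3  {5,6,7,8,9}→3
  6 left: {0,2,4,7,8,9}→6  {0,3,5,6,8,9}→6  {0,4,6,7,8,9}→18  {0,5,6,7,8,9}→18  {2,4,6,7,8,9}→4  {3,5,6,7,8,9}→4  {4,5,6,7,8,9}→6
  7 left: {0,2,4,6,7,8,9}→28  {0,3,5,6,7,8,9}→28  {0,4,5,6,7,8,9}→42  {2,4,5,6,7,8,9}→10  {3,4,5,6,7,8,9}→10
  8 left: {0,2,4,5,6,7,8,9}→80  {0,3,4,5,6,7,8,9}→80  {2,3,4,5,6,7,8,9}→20
  placing 0:b first → 20 extensions
  placing 1:a first → 180 extensions
total linear extensions = 200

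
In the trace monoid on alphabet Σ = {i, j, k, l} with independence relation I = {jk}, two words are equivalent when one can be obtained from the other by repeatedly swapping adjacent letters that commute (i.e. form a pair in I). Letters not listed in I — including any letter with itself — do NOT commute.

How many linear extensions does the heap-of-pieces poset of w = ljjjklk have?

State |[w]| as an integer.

4

#0=l has no predecessor
#1=j depends on [0:l]
#2=j depends on [1:j]
#3=j depends on [2:j]
#4=k depends on [0:l]
#5=l depends on [3:j, 4:k]
#6=k depends on [5:l]
sources: [0:l]
N(rest) = Σ N(rest − s) over sources s of rest; N(one piece) = 1:
  size 1 → [6]=1
  size 2 → [5,6]=1
  size 3 → [3,5,6]=1  [4,5,6]=1
  size 4 → [2,3,5,6]=1  [3,4,5,6]=2
  size 5 → [1,2,3,5,6]=1  [2,3,4,5,6]=3
  first=0(l) contributes 4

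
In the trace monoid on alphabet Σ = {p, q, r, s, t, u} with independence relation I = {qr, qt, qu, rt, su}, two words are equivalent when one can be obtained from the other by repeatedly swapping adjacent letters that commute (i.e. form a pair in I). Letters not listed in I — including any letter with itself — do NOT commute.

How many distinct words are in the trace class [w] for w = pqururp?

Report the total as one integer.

5

0(p) covers ∅
1(q) covers 0:p
2(u) covers 0:p
3(r) covers 2:u
4(u) covers 3:r
5(r) covers 4:u
6(p) covers 1:q, 5:r
floor of heap: 0:p
completions by unplaced set U, small U first (add the entries for U minus each lowest piece of U):
  |U|=1: {6}:1
  |U|=2: {1,6}:1  {5,6}:1
  |U|=3: {1,5,6}:2  {4,5,6}:1
  |U|=4: {1,4,5,6}:3  {3,4,5,6}:1
  |U|=5: {1,3,4,5,6}:4  {2,3,4,5,6}:1
  start at 0(p): 5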